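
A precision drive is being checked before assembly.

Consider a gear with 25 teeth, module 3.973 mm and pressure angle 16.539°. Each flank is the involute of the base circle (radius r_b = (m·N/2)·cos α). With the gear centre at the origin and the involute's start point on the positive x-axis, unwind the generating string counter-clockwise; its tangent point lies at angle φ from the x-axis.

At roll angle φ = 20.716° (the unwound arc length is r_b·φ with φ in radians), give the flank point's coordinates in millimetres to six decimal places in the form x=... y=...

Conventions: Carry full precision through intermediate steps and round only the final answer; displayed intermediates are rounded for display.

x=50.618629 y=0.740318

class = single-mesh tooth geometry [base-circle involute, m = 3.973, 25T]
pitch radius r_p = m·N/2 = 3.973·25/2 = 49.662500
base radius r_b = r_p·cos α = 49.662500·cos 16.539° = 47.607773
roll angle φ = 20.716° = 0.36156241 rad
x = r_b·(cos φ + φ·sin φ) = 50.618629
y = r_b·(sin φ − φ·cos φ) = 0.740318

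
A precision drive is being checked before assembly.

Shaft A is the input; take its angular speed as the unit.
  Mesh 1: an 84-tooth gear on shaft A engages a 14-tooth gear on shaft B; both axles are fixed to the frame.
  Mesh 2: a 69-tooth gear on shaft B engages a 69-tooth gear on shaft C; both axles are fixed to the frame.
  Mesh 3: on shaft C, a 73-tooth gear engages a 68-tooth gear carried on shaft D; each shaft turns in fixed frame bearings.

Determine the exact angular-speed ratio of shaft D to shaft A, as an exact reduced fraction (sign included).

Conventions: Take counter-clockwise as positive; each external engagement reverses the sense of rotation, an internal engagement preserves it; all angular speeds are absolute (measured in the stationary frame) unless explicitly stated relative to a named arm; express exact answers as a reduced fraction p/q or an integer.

-219/34

class = fixed-axis compound train [3 meshes; 3 ratios multiply, 3 sense flips]
mesh 1 [84T→14T]: running ratio 6, sense −
mesh 2 [69T→69T]: running ratio 6, sense +
mesh 3 [73T→68T]: running ratio 219/34, sense −
ω_out/ω_in = -219/34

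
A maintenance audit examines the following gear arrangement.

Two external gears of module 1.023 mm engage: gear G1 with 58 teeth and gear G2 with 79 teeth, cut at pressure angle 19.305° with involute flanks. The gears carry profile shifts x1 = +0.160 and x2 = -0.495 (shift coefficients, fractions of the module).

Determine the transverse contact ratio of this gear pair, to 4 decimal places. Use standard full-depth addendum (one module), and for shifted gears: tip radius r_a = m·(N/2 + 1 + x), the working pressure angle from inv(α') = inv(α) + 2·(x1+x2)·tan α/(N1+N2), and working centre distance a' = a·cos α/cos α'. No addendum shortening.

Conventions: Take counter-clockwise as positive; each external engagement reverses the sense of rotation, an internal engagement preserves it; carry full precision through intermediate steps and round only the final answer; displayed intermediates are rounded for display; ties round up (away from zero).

1.8875

topology: single-mesh involute geometry — m = 1.023, 58T/79T pair
base radii: r_b1 = 27.998887, r_b2 = 38.136415
tip radii: r_a1 = 30.853680, r_a2 = 40.925115
inv(α') = inv(19.305°) + 2·(+0.160-0.495)·tan α/(58+79) = 0.01164407  ⇒  α' = 18.46649°
a' = a·cos α / cos α' = 70.0755·cos 19.305°/cos 18.46649° = 69.725537
action lengths: √(r_a1²−r_b1²) = 12.961940, √(r_a2²−r_b2²) = 14.848531
base pitch p_b = π·m·cos α = 3.033141
CR = (12.961940 + 14.848531 − 69.725537·sin 18.46649°)/3.033141 = 1.887451
contact ratio ≈ 1.8875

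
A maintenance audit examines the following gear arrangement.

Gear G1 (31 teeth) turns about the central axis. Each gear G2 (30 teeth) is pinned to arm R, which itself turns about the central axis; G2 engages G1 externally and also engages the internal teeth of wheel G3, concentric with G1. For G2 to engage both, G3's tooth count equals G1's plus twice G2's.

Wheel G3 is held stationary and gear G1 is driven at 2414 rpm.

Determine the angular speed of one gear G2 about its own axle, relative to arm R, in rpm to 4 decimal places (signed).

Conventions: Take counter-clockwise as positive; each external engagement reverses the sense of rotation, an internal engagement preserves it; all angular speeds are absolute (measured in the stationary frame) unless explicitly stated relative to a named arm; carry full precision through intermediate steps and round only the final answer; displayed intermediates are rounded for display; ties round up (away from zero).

topology: planetary set — G1 31T / G2 30T / G3 91T, arm = carrier (Willis)
normalise by the input: solve with ω_sun = 1, then scale by 2414 rpm
ring teeth: 31 + 2·30 = 91
31(ω_sun−ω_arm) = −91(ω_ring−ω_arm),  ω_ring = 0, ω_sun = 1
31(1−ω_arm) = −91(0−ω_arm)  ⇒  122·ω_arm = 31  ⇒  ω_arm = 31/122
sun–planet mesh: 31·(1−31/122) = −30·(ω_p−ω_arm)  ⇒  ω_p−ω_arm = -2821/3660
scale: ω_p−ω_arm = -2821/3660 × 2414 rpm = -1860.6268 rpm

-1860.6268 rpm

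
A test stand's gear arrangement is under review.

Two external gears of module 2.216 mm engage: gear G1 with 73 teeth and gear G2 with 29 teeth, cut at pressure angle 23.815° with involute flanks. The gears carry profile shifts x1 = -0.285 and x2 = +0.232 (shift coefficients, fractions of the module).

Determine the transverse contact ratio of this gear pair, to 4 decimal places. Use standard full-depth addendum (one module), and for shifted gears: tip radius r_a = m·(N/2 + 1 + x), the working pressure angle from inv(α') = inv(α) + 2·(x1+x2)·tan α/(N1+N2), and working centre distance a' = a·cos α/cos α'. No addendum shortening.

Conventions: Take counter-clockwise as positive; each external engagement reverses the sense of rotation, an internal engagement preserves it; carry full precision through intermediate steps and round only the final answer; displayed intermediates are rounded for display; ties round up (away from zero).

recognized (one external pair, fixed centres): single-mesh tooth geometry, m = 2.216, N1 = 73, N2 = 29
base radii: r_b1 = 73.997050, r_b2 = 29.396088
tip radii: r_a1 = 82.468440, r_a2 = 34.862112
inv(α') = inv(23.815°) + 2·(-0.285+0.232)·tan α/(73+29) = 0.02525648  ⇒  α' = 23.67923°
a' = a·cos α / cos α' = 113.0160·cos 23.815°/cos 23.67923° = 112.898236
action lengths: √(r_a1²−r_b1²) = 36.407145, √(r_a2²−r_b2²) = 18.741314
base pitch p_b = π·m·cos α = 6.369002
CR = (36.407145 + 18.741314 − 112.898236·sin 23.67923°)/6.369002 = 1.539762
contact ratio ≈ 1.5398

1.5398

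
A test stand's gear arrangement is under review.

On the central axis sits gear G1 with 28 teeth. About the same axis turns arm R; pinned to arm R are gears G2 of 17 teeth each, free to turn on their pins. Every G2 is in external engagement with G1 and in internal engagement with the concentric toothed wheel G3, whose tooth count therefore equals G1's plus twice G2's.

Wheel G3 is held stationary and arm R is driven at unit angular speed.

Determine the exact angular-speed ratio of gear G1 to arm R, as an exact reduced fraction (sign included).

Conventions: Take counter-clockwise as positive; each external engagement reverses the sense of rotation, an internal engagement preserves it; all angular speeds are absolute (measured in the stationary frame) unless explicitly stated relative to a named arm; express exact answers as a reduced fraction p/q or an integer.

class = planetary set [G3 = 28+2·17 = 62; Willis about the carrier]
ring teeth: 28 + 2·17 = 62
28(ω_sun−ω_arm) = −62(ω_ring−ω_arm),  ω_ring = 0, ω_arm = 1
ω_sun = 1 − (62/28)(0−1) = 45/14
ω_out/ω_in = 45/14

45/14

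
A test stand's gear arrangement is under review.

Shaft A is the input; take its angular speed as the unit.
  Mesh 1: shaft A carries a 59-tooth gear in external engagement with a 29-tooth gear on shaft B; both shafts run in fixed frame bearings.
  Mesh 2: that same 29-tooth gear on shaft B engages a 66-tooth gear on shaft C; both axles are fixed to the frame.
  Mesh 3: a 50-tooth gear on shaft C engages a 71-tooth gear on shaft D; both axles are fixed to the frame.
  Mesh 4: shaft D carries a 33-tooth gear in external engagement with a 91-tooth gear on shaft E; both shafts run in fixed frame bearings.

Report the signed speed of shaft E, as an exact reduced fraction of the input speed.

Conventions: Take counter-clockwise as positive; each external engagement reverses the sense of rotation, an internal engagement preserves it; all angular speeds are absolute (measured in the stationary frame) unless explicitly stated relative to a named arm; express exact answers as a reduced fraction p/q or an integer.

1475/6461

4-mesh fixed-axis compound train (all bearings frame-fixed)
mesh 1 [59T→29T]: |ω|/ω_in = 1×59/29 = 59/29, sense flips to −
mesh 2 [29T→66T]: |ω|/ω_in = (59/29)×29/66 = 59/66, sense flips to +
mesh 3 [50T→71T]: |ω|/ω_in = (59/66)×50/71 = 1475/2343, sense flips to −
mesh 4 [33T→91T]: |ω|/ω_in = (1475/2343)×33/91 = 1475/6461, sense flips to +
signed output speed (× input speed) = 1475/6461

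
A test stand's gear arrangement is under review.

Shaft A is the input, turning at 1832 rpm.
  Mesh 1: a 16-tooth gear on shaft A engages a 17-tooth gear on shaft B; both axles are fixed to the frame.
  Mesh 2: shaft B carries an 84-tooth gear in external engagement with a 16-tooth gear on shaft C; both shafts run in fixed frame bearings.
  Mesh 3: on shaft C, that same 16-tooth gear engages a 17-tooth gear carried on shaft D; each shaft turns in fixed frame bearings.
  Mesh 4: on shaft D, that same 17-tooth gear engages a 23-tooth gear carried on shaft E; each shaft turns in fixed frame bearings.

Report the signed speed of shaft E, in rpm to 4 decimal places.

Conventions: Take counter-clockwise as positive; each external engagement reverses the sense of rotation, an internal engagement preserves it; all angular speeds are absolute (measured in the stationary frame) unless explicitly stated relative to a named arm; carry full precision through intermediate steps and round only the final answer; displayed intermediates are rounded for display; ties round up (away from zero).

+6297.2072 rpm

topology: fixed-axis compound train — 4 meshes, A→E
mesh 1 [16T→17T]: ω = 1832.0000×16/17 = 1724.2353 rpm, sense flips to −
mesh 2 [84T→16T]: ω = 1724.2353×84/16 = 9052.2353 rpm, sense flips to +
mesh 3 [16T→17T]: ω = 9052.2353×16/17 = 8519.7509 rpm, sense flips to −
mesh 4 [17T→23T]: ω = 8519.7509×17/23 = 6297.2072 rpm, sense flips to +
signed output speed = +6297.2072 rpm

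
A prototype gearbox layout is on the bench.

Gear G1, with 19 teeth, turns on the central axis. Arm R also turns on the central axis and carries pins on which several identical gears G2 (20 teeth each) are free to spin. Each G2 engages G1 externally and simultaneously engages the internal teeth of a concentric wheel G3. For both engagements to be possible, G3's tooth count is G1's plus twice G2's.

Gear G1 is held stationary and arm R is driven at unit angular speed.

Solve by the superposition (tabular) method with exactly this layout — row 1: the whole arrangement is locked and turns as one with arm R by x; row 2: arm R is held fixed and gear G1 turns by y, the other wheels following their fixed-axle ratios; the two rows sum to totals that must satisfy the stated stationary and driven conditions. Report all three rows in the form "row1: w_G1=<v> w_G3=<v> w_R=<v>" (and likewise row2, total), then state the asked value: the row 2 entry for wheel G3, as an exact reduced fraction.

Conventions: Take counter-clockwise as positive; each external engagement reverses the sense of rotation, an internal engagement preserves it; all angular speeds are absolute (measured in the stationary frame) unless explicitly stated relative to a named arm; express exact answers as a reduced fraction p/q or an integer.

row1: w_G1=1 w_G3=1 w_R=1
row2: w_G1=-1 w_G3=19/59 w_R=0
total: w_G1=0 w_G3=78/59 w_R=1
asked value: 19/59

recognized (axles ride arm R): planetary set, 19/20/59 teeth
row 1 (train locked, turned with arm): all members turn x
row 2 (arm held, sun turns y): ω_ring = −(19/59)·y, ω_arm = 0
boundary: total ω_sun = x + y = 0 and total ω_arm = x = 1  ⇒  y = -1, x = 1
row 2 ring = −(19/59)·(-1) = 19/59
totals (row 1 + row 2): sun 1 + (-1) = 0, ring 1 + 19/59 = 78/59, arm 1 + 0 = 1
asked cell (row2, ring) = 19/59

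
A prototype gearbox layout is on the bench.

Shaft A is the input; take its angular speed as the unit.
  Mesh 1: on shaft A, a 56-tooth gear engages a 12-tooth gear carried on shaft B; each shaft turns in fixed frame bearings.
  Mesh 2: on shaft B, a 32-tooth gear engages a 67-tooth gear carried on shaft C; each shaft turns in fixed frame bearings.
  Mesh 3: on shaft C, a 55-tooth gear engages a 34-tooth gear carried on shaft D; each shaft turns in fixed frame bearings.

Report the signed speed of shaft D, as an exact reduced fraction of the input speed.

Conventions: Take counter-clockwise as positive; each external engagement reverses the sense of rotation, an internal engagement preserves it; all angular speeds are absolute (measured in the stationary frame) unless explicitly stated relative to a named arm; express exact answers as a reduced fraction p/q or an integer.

-12320/3417

3-mesh fixed-axis compound train (all bearings frame-fixed)
mesh 1 [56T→12T]: |ω|/ω_in = 1×56/12 = 14/3, sense flips to −
mesh 2 [32T→67T]: |ω|/ω_in = (14/3)×32/67 = 448/201, sense flips to +
mesh 3 [55T→34T]: |ω|/ω_in = (448/201)×55/34 = 12320/3417, sense flips to −
signed output speed (× input speed) = -12320/3417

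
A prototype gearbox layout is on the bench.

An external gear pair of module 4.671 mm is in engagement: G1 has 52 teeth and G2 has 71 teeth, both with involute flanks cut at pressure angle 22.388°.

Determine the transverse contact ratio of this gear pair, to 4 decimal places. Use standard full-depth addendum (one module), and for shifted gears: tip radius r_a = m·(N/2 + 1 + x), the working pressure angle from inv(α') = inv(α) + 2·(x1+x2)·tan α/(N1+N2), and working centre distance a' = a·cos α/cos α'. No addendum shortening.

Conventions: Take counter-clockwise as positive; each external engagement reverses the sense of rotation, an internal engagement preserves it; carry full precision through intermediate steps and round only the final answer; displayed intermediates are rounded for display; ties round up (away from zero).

topology: single-mesh involute geometry — m = 4.671, 52T/71T pair
base radii: r_b1 = 112.292108, r_b2 = 153.321917
tip radii: r_a1 = 126.117000, r_a2 = 170.491500
no profile shift: α' = α, a' = a
action lengths: √(r_a1²−r_b1²) = 57.410628, √(r_a2²−r_b2²) = 74.563674
base pitch p_b = π·m·cos α = 13.568310
CR = (57.410628 + 74.563674 − 287.266500·sin 22.38800°)/13.568310 = 1.662785
contact ratio ≈ 1.6628

1.6628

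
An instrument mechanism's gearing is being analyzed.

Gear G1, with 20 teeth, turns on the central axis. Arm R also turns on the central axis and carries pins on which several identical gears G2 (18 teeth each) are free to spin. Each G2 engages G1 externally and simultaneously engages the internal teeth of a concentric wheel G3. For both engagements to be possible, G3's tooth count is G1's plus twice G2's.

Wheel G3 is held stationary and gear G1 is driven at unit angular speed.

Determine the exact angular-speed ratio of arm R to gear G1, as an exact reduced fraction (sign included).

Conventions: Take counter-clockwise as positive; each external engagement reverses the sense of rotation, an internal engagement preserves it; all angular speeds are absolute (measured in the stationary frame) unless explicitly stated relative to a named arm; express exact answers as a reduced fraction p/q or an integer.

topology: planetary set — G1 20T / G2 18T / G3 56T, arm = carrier (Willis)
ring teeth: 20 + 2·18 = 56
20(ω_sun−ω_arm) = −56(ω_ring−ω_arm),  ω_ring = 0, ω_sun = 1
20(1−ω_arm) = −56(0−ω_arm)  ⇒  76·ω_arm = 20  ⇒  ω_arm = 5/19
ω_out/ω_in = 5/19

5/19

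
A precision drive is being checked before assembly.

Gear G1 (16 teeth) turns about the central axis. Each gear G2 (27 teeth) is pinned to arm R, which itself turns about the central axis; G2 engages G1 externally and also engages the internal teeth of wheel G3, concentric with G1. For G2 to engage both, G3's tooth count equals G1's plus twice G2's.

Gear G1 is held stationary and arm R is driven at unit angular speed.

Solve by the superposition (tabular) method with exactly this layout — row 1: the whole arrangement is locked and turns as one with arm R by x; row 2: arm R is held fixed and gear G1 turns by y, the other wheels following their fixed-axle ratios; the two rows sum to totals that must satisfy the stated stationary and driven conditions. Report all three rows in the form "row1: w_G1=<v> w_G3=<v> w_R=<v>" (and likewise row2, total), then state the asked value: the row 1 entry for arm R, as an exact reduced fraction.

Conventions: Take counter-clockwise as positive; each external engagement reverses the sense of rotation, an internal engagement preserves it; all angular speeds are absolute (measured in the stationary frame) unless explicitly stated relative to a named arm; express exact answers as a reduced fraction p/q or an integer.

recognized (axles ride arm R): planetary set, 16/27/70 teeth
row 1: whole set turns with the arm by x
row 2 — arm fixed, fixed-axis ratios: sun y, ring −(16/70)·y, arm 0
boundary: total ω_sun = x + y = 0 and total ω_arm = x = 1  ⇒  y = -1, x = 1
row 2 ring = −(16/70)·(-1) = 8/35
totals (row 1 + row 2): sun 1 + (-1) = 0, ring 1 + 8/35 = 43/35, arm 1 + 0 = 1
asked cell (row1, arm) = 1

row1: w_G1=1 w_G3=1 w_R=1
row2: w_G1=-1 w_G3=8/35 w_R=0
total: w_G1=0 w_G3=43/35 w_R=1
asked value: 1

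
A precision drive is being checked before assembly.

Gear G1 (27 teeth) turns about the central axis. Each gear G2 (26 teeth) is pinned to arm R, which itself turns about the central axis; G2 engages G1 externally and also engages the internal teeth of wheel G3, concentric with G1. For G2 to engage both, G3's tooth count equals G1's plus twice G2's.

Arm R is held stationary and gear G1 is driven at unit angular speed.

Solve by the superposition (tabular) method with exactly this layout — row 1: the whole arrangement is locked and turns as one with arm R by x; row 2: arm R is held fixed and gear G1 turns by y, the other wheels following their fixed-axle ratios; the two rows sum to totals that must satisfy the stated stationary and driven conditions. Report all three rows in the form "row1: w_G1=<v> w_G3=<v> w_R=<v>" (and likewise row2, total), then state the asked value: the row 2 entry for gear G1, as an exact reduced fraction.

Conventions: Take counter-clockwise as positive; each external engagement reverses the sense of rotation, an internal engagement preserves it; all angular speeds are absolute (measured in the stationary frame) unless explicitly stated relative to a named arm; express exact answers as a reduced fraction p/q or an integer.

row1: w_G1=0 w_G3=0 w_R=0
row2: w_G1=1 w_G3=-27/79 w_R=0
total: w_G1=1 w_G3=-27/79 w_R=0
asked value: 1

planetary set (27T centre, 26T on arm, 79T internal) — Willis relation
row 1: whole set turns with the arm by x
row 2 — arm fixed, fixed-axis ratios: sun y, ring −(27/79)·y, arm 0
boundary: total ω_arm = x = 0 and total ω_sun = x + y = 1  ⇒  y = 1, x = 0
row 2 ring = −(27/79)·1 = -27/79
totals (row 1 + row 2): sun 0 + 1 = 1, ring 0 + (-27/79) = -27/79, arm 0 + 0 = 0
asked cell (row2, sun) = 1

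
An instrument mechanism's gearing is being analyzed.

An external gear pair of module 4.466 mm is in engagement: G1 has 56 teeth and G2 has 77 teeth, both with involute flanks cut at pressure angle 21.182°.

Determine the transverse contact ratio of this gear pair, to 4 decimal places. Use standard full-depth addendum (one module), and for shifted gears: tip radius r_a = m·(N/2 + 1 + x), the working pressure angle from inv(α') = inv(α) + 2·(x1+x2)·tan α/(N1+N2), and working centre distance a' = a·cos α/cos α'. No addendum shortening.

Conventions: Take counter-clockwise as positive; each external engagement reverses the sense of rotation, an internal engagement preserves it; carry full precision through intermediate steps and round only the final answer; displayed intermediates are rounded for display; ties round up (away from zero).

1.7319

topology: single-mesh involute geometry — m = 4.466, 56T/77T pair
base radii: r_b1 = 116.599427, r_b2 = 160.324213
tip radii: r_a1 = 129.514000, r_a2 = 176.407000
no profile shift: α' = α, a' = a
action lengths: √(r_a1²−r_b1²) = 56.377741, √(r_a2²−r_b2²) = 73.590601
base pitch p_b = π·m·cos α = 13.082425
CR = (56.377741 + 73.590601 − 296.989000·sin 21.18200°)/13.082425 = 1.731851
contact ratio ≈ 1.7319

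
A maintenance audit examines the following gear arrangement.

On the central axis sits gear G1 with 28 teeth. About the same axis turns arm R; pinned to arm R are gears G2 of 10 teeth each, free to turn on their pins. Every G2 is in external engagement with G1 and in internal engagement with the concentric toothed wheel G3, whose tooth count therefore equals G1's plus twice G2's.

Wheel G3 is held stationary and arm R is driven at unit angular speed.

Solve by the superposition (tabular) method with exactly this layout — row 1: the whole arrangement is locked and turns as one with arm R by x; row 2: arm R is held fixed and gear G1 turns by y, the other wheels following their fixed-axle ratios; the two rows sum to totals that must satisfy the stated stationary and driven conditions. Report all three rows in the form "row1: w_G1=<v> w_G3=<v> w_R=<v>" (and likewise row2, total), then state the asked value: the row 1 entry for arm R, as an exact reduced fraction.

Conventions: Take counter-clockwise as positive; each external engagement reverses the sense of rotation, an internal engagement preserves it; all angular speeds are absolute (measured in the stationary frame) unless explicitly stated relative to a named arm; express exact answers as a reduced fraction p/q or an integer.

row1: w_G1=1 w_G3=1 w_R=1
row2: w_G1=12/7 w_G3=-1 w_R=0
total: w_G1=19/7 w_G3=0 w_R=1
asked value: 1

topology: planetary set — G1 28T / G2 10T / G3 48T, arm = carrier (Willis)
row 1 — lock + rotate with arm: ω_sun = ω_ring = ω_arm = x
row 2 — arm fixed, fixed-axis ratios: sun y, ring −(28/48)·y, arm 0
boundary: total ω_ring = x − (28/48)·y = 0 and total ω_arm = x = 1  ⇒  y = 12/7, x = 1
row 2 ring = −(28/48)·12/7 = -1
totals (row 1 + row 2): sun 1 + 12/7 = 19/7, ring 1 + (-1) = 0, arm 1 + 0 = 1
asked cell (row1, arm) = 1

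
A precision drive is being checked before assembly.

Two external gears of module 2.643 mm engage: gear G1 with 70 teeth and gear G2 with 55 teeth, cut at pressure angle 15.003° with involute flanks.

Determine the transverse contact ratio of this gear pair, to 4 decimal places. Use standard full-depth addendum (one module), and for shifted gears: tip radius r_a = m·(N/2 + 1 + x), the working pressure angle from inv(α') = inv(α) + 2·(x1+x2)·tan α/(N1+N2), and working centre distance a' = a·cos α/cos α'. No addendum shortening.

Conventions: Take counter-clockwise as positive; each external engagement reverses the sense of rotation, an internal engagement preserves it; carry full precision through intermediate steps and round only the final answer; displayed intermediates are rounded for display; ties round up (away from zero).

2.1494

single-mesh involute tooth geometry (70T engaging 55T at module 2.643)
base radii: r_b1 = 89.351715, r_b2 = 70.204919
tip radii: r_a1 = 95.148000, r_a2 = 75.325500
no profile shift: α' = α, a' = a
action lengths: √(r_a1²−r_b1²) = 32.701880, √(r_a2²−r_b2²) = 27.298358
base pitch p_b = π·m·cos α = 8.020191
CR = (32.701880 + 27.298358 − 165.187500·sin 15.00300°)/8.020191 = 2.149352
contact ratio ≈ 2.1494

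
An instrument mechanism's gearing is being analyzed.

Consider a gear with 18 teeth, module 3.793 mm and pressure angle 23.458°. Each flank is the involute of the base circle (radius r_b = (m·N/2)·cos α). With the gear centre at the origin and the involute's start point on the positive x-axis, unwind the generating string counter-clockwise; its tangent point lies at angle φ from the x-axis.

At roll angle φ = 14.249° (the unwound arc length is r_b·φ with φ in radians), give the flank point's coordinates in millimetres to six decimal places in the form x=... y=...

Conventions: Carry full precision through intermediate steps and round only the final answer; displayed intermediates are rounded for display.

recognized (one wheel, involute flank): single-mesh tooth geometry, m = 3.793, N = 18
pitch radius r_p = m·N/2 = 3.793·18/2 = 34.137000
base radius r_b = r_p·cos α = 34.137000·cos 23.458° = 31.315650
roll angle φ = 14.249° = 0.24869197 rad
x = r_b·(cos φ + φ·sin φ) = 32.269128
y = r_b·(sin φ − φ·cos φ) = 0.159565

x=32.269128 y=0.159565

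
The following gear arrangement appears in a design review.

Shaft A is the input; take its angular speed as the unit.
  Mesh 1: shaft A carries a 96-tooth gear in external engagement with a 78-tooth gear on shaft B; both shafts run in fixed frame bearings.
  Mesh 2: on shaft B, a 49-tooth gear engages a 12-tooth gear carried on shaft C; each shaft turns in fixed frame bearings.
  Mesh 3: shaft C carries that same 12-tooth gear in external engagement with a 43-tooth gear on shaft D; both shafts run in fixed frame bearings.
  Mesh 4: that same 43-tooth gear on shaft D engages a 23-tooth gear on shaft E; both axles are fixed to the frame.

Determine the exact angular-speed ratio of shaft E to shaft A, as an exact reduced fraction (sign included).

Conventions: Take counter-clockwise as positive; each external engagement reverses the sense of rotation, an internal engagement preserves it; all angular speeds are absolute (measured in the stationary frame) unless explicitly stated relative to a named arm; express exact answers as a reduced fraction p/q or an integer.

class = fixed-axis compound train [4 meshes; 4 ratios multiply, 4 sense flips]
mesh 1 [96T→78T]: running ratio 16/13, sense −
mesh 2 [49T→12T]: running ratio 196/39, sense +
mesh 3 [12T→43T]: running ratio 784/559, sense −
mesh 4 [43T→23T]: running ratio 784/299, sense +
ω_out/ω_in = 784/299

784/299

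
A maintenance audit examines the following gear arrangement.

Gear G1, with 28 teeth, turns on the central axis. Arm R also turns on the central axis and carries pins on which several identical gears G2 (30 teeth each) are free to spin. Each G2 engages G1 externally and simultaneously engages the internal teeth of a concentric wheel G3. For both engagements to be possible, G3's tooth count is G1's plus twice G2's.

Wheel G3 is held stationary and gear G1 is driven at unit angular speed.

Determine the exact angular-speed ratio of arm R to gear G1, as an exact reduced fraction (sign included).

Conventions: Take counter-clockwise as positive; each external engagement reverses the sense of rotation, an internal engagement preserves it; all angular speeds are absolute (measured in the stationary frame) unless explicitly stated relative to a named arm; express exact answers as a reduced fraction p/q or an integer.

topology: planetary set — G1 28T / G2 30T / G3 88T, arm = carrier (Willis)
ring teeth: 28 + 2·30 = 88
28(ω_sun−ω_arm) = −88(ω_ring−ω_arm),  ω_ring = 0, ω_sun = 1
28(1−ω_arm) = −88(0−ω_arm)  ⇒  116·ω_arm = 28  ⇒  ω_arm = 7/29
ω_out/ω_in = 7/29

7/29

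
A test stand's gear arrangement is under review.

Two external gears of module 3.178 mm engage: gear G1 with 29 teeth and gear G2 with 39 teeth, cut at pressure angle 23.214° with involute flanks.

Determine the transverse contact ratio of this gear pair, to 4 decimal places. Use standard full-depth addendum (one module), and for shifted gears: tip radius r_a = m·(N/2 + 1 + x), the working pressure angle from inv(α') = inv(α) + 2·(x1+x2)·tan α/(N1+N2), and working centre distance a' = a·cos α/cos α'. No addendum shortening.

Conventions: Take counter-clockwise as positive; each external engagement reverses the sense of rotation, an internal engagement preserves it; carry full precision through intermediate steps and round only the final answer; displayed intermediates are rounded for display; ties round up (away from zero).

class = single-mesh tooth geometry [involute pair 29T × 39T, m = 3.178]
base radii: r_b1 = 42.350239, r_b2 = 56.953769
tip radii: r_a1 = 49.259000, r_a2 = 65.149000
no profile shift: α' = α, a' = a
action lengths: √(r_a1²−r_b1²) = 25.157630, √(r_a2²−r_b2²) = 31.633216
base pitch p_b = π·m·cos α = 9.175669
CR = (25.157630 + 31.633216 − 108.052000·sin 23.21400°)/9.175669 = 1.547611
contact ratio ≈ 1.5476

1.5476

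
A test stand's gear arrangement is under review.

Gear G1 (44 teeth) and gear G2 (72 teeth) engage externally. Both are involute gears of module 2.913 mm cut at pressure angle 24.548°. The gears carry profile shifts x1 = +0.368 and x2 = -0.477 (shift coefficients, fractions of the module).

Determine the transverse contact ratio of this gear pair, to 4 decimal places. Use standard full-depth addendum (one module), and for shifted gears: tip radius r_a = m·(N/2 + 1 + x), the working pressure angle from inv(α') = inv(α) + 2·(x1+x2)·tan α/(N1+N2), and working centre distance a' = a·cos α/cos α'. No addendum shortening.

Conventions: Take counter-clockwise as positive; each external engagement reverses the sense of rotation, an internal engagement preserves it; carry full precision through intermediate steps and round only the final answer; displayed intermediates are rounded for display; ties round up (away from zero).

1.5431

single-mesh involute tooth geometry (44T engaging 72T at module 2.913)
base radii: r_b1 = 58.293493, r_b2 = 95.389353
tip radii: r_a1 = 68.070984, r_a2 = 106.391499
inv(α') = inv(24.548°) + 2·(+0.368-0.477)·tan α/(44+72) = 0.02743661  ⇒  α' = 24.30964°
a' = a·cos α / cos α' = 168.9540·cos 24.548°/cos 24.30964° = 168.635033
action lengths: √(r_a1²−r_b1²) = 35.150071, √(r_a2²−r_b2²) = 47.117114
base pitch p_b = π·m·cos α = 8.324291
CR = (35.150071 + 47.117114 − 168.635033·sin 24.30964°)/8.324291 = 1.543146
contact ratio ≈ 1.5431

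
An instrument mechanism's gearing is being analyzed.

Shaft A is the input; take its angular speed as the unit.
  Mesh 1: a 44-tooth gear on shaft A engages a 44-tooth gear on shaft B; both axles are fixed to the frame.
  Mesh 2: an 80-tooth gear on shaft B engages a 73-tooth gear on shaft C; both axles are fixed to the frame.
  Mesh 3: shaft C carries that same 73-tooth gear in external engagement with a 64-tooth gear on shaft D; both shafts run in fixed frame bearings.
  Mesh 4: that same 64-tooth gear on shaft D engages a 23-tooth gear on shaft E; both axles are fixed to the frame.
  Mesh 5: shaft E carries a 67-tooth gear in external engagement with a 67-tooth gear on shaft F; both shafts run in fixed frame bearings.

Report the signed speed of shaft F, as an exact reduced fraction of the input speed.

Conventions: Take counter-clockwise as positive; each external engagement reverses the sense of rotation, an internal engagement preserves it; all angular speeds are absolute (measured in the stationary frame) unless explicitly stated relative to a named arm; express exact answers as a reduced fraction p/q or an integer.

-80/23

5-mesh fixed-axis compound train (all bearings frame-fixed)
mesh 1 [44T→44T]: |ω|/ω_in = 1×44/44 = 1, sense flips to −
mesh 2 [80T→73T]: |ω|/ω_in = 1×80/73 = 80/73, sense flips to +
mesh 3 [73T→64T]: |ω|/ω_in = (80/73)×73/64 = 5/4, sense flips to −
mesh 4 [64T→23T]: |ω|/ω_in = (5/4)×64/23 = 80/23, sense flips to +
mesh 5 [67T→67T]: |ω|/ω_in = (80/23)×67/67 = 80/23, sense flips to −
signed output speed (× input speed) = -80/23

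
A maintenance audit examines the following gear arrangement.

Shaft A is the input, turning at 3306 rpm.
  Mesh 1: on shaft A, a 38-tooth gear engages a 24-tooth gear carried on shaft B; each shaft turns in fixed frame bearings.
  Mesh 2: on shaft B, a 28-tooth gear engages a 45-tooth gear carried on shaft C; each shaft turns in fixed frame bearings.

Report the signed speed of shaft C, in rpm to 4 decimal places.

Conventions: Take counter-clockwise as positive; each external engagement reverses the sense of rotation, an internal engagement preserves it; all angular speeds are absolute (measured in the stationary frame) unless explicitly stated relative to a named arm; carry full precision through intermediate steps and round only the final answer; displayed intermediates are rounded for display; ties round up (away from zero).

+3257.0222 rpm

2-mesh fixed-axis compound train (all bearings frame-fixed)
mesh 1 [38T→24T]: ω = 3306.0000×38/24 = 5234.5000 rpm, sense flips to −
mesh 2 [28T→45T]: ω = 5234.5000×28/45 = 3257.0222 rpm, sense flips to +
signed output speed = +3257.0222 rpm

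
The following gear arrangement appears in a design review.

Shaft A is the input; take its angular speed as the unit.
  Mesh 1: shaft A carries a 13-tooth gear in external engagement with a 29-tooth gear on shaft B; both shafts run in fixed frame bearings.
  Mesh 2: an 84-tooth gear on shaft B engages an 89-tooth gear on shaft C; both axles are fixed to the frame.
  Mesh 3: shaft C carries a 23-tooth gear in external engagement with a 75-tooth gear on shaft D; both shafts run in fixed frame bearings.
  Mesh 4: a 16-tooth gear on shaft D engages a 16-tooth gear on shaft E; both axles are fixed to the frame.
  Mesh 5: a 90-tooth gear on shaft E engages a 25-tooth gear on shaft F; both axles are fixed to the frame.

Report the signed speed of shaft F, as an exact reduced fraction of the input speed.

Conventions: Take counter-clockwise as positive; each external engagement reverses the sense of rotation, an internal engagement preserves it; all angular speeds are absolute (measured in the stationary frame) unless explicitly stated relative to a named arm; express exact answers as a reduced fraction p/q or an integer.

-150696/322625

5-mesh fixed-axis compound train (all bearings frame-fixed)
mesh 1 [13T→29T]: |ω|/ω_in = 1×13/29 = 13/29, sense flips to −
mesh 2 [84T→89T]: |ω|/ω_in = (13/29)×84/89 = 1092/2581, sense flips to +
mesh 3 [23T→75T]: |ω|/ω_in = (1092/2581)×23/75 = 8372/64525, sense flips to −
mesh 4 [16T→16T]: |ω|/ω_in = (8372/64525)×16/16 = 8372/64525, sense flips to +
mesh 5 [90T→25T]: |ω|/ω_in = (8372/64525)×90/25 = 150696/322625, sense flips to −
signed output speed (× input speed) = -150696/322625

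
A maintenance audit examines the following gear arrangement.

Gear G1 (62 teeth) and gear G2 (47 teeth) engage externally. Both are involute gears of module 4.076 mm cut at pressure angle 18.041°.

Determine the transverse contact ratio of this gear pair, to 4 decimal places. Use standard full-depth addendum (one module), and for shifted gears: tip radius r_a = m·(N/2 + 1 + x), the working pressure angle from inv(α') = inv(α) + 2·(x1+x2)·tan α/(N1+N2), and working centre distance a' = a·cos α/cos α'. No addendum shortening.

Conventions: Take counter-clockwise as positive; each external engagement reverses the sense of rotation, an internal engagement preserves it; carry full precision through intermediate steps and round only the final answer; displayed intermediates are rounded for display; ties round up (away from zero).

class = single-mesh tooth geometry [involute pair 62T × 47T, m = 4.076]
base radii: r_b1 = 120.143726, r_b2 = 91.076695
tip radii: r_a1 = 130.432000, r_a2 = 99.862000
no profile shift: α' = α, a' = a
action lengths: √(r_a1²−r_b1²) = 50.773929, √(r_a2²−r_b2²) = 40.956741
base pitch p_b = π·m·cos α = 12.175569
CR = (50.773929 + 40.956741 − 222.142000·sin 18.04100°)/12.175569 = 1.883596
contact ratio ≈ 1.8836

1.8836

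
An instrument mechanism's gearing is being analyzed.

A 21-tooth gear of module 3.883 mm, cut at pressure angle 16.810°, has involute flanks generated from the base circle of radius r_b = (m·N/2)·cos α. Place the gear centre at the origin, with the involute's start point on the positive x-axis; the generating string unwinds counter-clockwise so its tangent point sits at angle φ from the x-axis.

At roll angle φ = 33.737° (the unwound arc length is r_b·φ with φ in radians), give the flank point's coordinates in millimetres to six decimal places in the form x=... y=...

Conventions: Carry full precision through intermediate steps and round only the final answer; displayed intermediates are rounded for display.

single-mesh involute tooth geometry (21T wheel at module 3.883)
pitch radius r_p = m·N/2 = 3.883·21/2 = 40.771500
base radius r_b = r_p·cos α = 40.771500·cos 16.810° = 39.029295
roll angle φ = 33.737° = 0.58882173 rad
x = r_b·(cos φ + φ·sin φ) = 45.219980
y = r_b·(sin φ − φ·cos φ) = 2.565004

x=45.219980 y=2.565004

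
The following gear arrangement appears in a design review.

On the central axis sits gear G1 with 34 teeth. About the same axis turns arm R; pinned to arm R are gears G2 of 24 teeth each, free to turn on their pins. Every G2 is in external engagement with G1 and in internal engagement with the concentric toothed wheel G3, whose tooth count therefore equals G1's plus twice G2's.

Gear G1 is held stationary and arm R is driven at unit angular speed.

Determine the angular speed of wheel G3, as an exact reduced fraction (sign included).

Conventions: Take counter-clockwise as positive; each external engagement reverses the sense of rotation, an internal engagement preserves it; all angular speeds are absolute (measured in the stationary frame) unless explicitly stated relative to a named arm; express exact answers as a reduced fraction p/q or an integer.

topology: planetary set — G1 34T / G2 24T / G3 82T, arm = carrier (Willis)
ring teeth: 34 + 2·24 = 82
34(ω_sun−ω_arm) = −82(ω_ring−ω_arm),  ω_sun = 0, ω_arm = 1
ω_ring = 1 − (34/82)(0−1) = 58/41
exact speed ratio = 58/41

58/41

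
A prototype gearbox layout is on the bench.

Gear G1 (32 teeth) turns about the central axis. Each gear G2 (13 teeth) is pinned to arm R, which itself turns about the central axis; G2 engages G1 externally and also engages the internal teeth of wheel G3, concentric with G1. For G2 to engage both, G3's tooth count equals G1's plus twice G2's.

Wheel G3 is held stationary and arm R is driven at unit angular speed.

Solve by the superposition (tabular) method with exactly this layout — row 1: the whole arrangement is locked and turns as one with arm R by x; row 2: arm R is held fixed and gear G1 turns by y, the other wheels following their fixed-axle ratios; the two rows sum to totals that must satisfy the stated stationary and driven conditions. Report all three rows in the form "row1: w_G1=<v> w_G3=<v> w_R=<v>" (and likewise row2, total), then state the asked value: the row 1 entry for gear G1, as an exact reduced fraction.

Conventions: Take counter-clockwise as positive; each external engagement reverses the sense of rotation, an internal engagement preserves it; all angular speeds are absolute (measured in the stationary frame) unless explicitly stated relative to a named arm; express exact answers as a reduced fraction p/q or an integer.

planetary set (32T centre, 13T on arm, 58T internal) — Willis relation
row 1 — lock + rotate with arm: ω_sun = ω_ring = ω_arm = x
row 2: sun turns y, ring = −(32/58)·y, arm 0
boundary: total ω_ring = x − (32/58)·y = 0 and total ω_arm = x = 1  ⇒  y = 29/16, x = 1
row 2 ring = −(32/58)·29/16 = -1
totals (row 1 + row 2): sun 1 + 29/16 = 45/16, ring 1 + (-1) = 0, arm 1 + 0 = 1
asked cell (row1, sun) = 1

row1: w_G1=1 w_G3=1 w_R=1
row2: w_G1=29/16 w_G3=-1 w_R=0
total: w_G1=45/16 w_G3=0 w_R=1
asked value: 1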